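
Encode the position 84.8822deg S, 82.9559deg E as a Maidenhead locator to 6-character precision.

Shift to the Maidenhead origin (180°W, 90°S): lon 262.9559, lat 5.1178.
Field: 262.9559/20 → 13 → N, 5.1178/10 → 0 → A; chars NA.
Square: 2.9559/2 → 1, 5.1178/1 → 5; chars 15.
Subsquare: 0.9559/0.0833333 → 11 → l, 0.1178/0.0416667 → 2 → c; chars lc.

NA15lc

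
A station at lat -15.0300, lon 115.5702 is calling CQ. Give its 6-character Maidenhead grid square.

OH74sx

Add 180° to longitude and 90° to latitude: 295.5702, 74.9700.
Field: lon ⌊295.5702/20⌋ = 14 → O; lat ⌊74.9700/10⌋ = 7 → H.
Square: lon ⌊15.5702/2⌋ = 7; lat ⌊4.9700/1⌋ = 4.
Subsquare: lon ⌊1.5702/0.0833333⌋ = 18 → s; lat ⌊0.9700/0.0416667⌋ = 23 → x.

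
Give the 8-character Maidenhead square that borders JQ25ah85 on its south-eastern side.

Longitude extended square 8; +1 → 9.
Latitude extended square 5; −1 → 4.

JQ25ah94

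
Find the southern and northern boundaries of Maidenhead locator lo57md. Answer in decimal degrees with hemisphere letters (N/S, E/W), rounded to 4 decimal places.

Field L=11, O=14: +11·20° lon, +14·10° lat → SW at lon 40°, lat 50°.
Square 5, 7: +5·2° lon, +7·1° lat → SW at lon 50°, lat 57°.
Subsquare m=12, d=3: +12·0.0833333° lon, +3·0.0416667° lat → SW at lon 51°, lat 57.125°.
Cell spans 0.0833333° lon × 0.0416667° lat.
south 57.1250° N, north 57.1667° N.

57.1250° N, 57.1667° N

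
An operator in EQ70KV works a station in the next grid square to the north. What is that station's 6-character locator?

EQ70kw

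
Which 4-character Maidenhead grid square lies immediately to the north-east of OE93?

Longitude square 9; +1 → 10, wraps to 0, carry into field.
Longitude field O = 14; +1 → 15 = P.
Latitude square 3; +1 → 4.

PE04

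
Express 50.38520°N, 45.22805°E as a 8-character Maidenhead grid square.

LO20oj72

Offset from 180°W / 90°S: lon 225.22805°, lat 140.38520°.
Field: lon ⌊225.22805/20⌋ = 11 → L; lat ⌊140.38520/10⌋ = 14 → O.
Square: lon ⌊5.22805/2⌋ = 2; lat ⌊0.38520/1⌋ = 0.
Subsquare: lon ⌊1.22805/0.0833333⌋ = 14 → o; lat ⌊0.38520/0.0416667⌋ = 9 → j.
Extended square: lon ⌊0.06138/0.00833333⌋ = 7; lat ⌊0.01020/0.00416667⌋ = 2.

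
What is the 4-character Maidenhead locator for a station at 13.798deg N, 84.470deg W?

EK73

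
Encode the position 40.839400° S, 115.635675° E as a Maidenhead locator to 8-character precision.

Offset from 180°W / 90°S: lon 295.63567°, lat 49.16060°.
Field: 295.63567/20 → 14 → O, 49.16060/10 → 4 → E; chars OE.
Square: 15.63567/2 → 7, 9.16060/1 → 9; chars 79.
Subsquare: 1.63567/0.0833333 → 19 → t, 0.16060/0.0416667 → 3 → d; chars td.
Extended square: 0.05234/0.00833333 → 6, 0.03560/0.00416667 → 8; chars 68.

OE79td68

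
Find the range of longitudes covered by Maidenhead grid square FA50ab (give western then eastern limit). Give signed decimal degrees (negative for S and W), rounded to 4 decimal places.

-70.0000, -69.9167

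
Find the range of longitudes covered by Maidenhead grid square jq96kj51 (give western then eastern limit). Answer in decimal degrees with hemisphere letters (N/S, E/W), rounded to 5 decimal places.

18.87500° E, 18.88333° E

Field J=9, Q=16: +9·20° lon, +16·10° lat → SW at lon 0°, lat 70°.
Square 9, 6: +9·2° lon, +6·1° lat → SW at lon 18°, lat 76°.
Subsquare k=10, j=9: +10·0.0833333° lon, +9·0.0416667° lat → SW at lon 18.8333°, lat 76.375°.
Extended square 5, 1: +5·0.00833333° lon, +1·0.00416667° lat → SW at lon 18.875°, lat 76.3792°.
Cell spans 0.00833333° lon × 0.00416667° lat.
west 18.87500° E, east 18.88333° E.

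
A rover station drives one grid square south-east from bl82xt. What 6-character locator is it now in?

BL92as

Longitude subsquare x = 23; +1 → 24, wraps to 0 = a, carry into square.
Longitude square 8; +1 → 9.
Latitude subsquare t = 19; −1 → 18 = s.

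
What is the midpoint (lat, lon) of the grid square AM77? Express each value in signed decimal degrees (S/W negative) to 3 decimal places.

37.500, -165.000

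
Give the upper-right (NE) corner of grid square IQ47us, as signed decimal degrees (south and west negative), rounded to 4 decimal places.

77.7917, -10.2500

Field I=8, Q=16: +8·20° lon, +16·10° lat → SW at lon -20°, lat 70°.
Square 4, 7: +4·2° lon, +7·1° lat → SW at lon -12°, lat 77°.
Subsquare u=20, s=18: +20·0.0833333° lon, +18·0.0416667° lat → SW at lon -10.3333°, lat 77.75°.
Cell spans 0.0833333° lon × 0.0416667° lat. NE corner is SW corner plus one full cell.
latitude 77.7917, longitude -10.2500.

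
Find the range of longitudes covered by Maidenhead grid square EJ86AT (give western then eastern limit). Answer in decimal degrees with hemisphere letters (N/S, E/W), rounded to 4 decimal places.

84.0000° W, 83.9167° W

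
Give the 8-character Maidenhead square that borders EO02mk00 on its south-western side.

EO02lj99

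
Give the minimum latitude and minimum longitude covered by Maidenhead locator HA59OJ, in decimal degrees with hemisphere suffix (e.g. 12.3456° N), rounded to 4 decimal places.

Field H=7, A=0: +7·20° lon, +0·10° lat → SW at lon -40°, lat -90°.
Square 5, 9: +5·2° lon, +9·1° lat → SW at lon -30°, lat -81°.
Subsquare o=14, j=9: +14·0.0833333° lon, +9·0.0416667° lat → SW at lon -28.8333°, lat -80.625°.
latitude 80.6250° S, longitude 28.8333° W.

80.6250° S, 28.8333° W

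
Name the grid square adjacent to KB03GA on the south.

Latitude subsquare a = 0; −1 → -1, wraps to 23 = x, carry into square.
Latitude square 3; −1 → 2.
The longitude characters are unchanged.

KB02gx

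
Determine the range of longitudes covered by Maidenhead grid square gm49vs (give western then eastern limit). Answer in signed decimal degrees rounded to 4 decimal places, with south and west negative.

-50.2500, -50.1667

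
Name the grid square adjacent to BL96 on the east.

CL06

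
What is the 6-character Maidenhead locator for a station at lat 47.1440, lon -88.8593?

EN57nd

Shift to the Maidenhead origin (180°W, 90°S): lon 91.1407, lat 137.1440.
Field (20°×10°, letters A–R): 91.1407/20 → 4 → E, 137.1440/10 → 13 → N; chars EN.
Square (2°×1°, digits 0–9): 11.1407/2 → 5, 7.1440/1 → 7; chars 57.
Subsquare (5′×2.5′, letters a–x): 1.1407/0.0833333 → 13 → n, 0.1440/0.0416667 → 3 → d; chars nd.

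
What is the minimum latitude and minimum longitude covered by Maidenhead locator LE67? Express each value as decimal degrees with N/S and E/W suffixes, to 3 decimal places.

Field L=11, E=4: +11·20° lon, +4·10° lat → SW at lon 40°, lat -50°.
Square 6, 7: +6·2° lon, +7·1° lat → SW at lon 52°, lat -43°.
latitude 43.000° S, longitude 52.000° E.

43.000° S, 52.000° E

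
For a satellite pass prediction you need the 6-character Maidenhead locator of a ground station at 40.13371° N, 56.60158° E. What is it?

LN80hd

Add 180° to longitude and 90° to latitude: 236.6016, 130.1337.
Field (20°×10°, letters A–R): lon ⌊236.6016/20⌋ = 11 → L; lat ⌊130.1337/10⌋ = 13 → N.
Square (2°×1°, digits 0–9): lon ⌊16.6016/2⌋ = 8; lat ⌊0.1337/1⌋ = 0.
Subsquare (5′×2.5′, letters a–x): lon ⌊0.6016/0.0833333⌋ = 7 → h; lat ⌊0.1337/0.0416667⌋ = 3 → d.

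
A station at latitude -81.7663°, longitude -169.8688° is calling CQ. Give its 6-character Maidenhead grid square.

AA58bf

Add 180° to longitude and 90° to latitude: 10.1312, 8.2337.
Field: lon ⌊10.1312/20⌋ = 0 → A; lat ⌊8.2337/10⌋ = 0 → A.
Square: lon ⌊10.1312/2⌋ = 5; lat ⌊8.2337/1⌋ = 8.
Subsquare: lon ⌊0.1312/0.0833333⌋ = 1 → b; lat ⌊0.2337/0.0416667⌋ = 5 → f.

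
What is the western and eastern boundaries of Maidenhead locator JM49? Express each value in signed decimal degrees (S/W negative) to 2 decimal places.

8.00, 10.00

Field J=9, M=12: +9·20° lon, +12·10° lat → SW at lon 0°, lat 30°.
Square 4, 9: +4·2° lon, +9·1° lat → SW at lon 8°, lat 39°.
Cell spans 2° lon × 1° lat.
west 8.00, east 10.00.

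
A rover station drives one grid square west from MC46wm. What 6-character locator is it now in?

Longitude subsquare w = 22; −1 → 21 = v.
The latitude characters are unchanged.

MC46vm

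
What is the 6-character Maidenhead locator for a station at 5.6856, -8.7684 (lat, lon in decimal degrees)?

IJ55oq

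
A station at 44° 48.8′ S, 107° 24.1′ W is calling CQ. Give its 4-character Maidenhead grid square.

Offset from 180°W / 90°S: lon 72.60°, lat 45.19°.
Field: 72.60/20 → 3 → D, 45.19/10 → 4 → E; chars DE.
Square: 12.60/2 → 6, 5.19/1 → 5; chars 65.

DE65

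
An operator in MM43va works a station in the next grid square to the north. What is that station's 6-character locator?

MM43vb

Latitude subsquare a = 0; +1 → 1 = b.
The longitude characters are unchanged.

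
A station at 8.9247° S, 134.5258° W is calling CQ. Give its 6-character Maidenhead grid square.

Shift to the Maidenhead origin (180°W, 90°S): lon 45.4742, lat 81.0753.
Field: 45.4742/20 → 2 → C, 81.0753/10 → 8 → I; chars CI.
Square: 5.4742/2 → 2, 1.0753/1 → 1; chars 21.
Subsquare: 1.4742/0.0833333 → 17 → r, 0.0753/0.0416667 → 1 → b; chars rb.

CI21rb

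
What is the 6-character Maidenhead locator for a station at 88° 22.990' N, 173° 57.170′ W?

Add 180° to longitude and 90° to latitude: 6.0472, 178.3832.
Field (20°×10°, letters A–R): 6.0472/20 → 0 → A, 178.3832/10 → 17 → R; chars AR.
Square (2°×1°, digits 0–9): 6.0472/2 → 3, 8.3832/1 → 8; chars 38.
Subsquare (5′×2.5′, letters a–x): 0.0472/0.0833333 → 0 → a, 0.3832/0.0416667 → 9 → j; chars aj.

AR38aj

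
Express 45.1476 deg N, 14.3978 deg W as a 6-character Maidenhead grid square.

Offset from 180°W / 90°S: lon 165.6022°, lat 135.1476°.
Field: lon ⌊165.6022/20⌋ = 8 → I; lat ⌊135.1476/10⌋ = 13 → N.
Square: lon ⌊5.6022/2⌋ = 2; lat ⌊5.1476/1⌋ = 5.
Subsquare: lon ⌊1.6022/0.0833333⌋ = 19 → t; lat ⌊0.1476/0.0416667⌋ = 3 → d.

IN25td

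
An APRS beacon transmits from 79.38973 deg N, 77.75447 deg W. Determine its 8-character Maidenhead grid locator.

Offset from 180°W / 90°S: lon 102.24553°, lat 169.38973°.
Field: 102.24553/20 → 5 → F, 169.38973/10 → 16 → Q; chars FQ.
Square: 2.24553/2 → 1, 9.38973/1 → 9; chars 19.
Subsquare: 0.24553/0.0833333 → 2 → c, 0.38973/0.0416667 → 9 → j; chars cj.
Extended square: 0.07886/0.00833333 → 9, 0.01473/0.00416667 → 3; chars 93.

FQ19cj93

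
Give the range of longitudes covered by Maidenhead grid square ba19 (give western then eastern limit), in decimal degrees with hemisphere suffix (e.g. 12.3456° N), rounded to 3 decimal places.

Field B=1, A=0: +1·20° lon, +0·10° lat → SW at lon -160°, lat -90°.
Square 1, 9: +1·2° lon, +9·1° lat → SW at lon -158°, lat -81°.
Cell spans 2° lon × 1° lat.
west 158.000° W, east 156.000° W.

158.000° W, 156.000° W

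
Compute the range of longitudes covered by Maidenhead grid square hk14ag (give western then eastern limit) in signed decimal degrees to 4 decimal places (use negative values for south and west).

-38.0000, -37.9167

Field H=7, K=10: +7·20° lon, +10·10° lat → SW at lon -40°, lat 10°.
Square 1, 4: +1·2° lon, +4·1° lat → SW at lon -38°, lat 14°.
Subsquare a=0, g=6: +0·0.0833333° lon, +6·0.0416667° lat → SW at lon -38°, lat 14.25°.
Cell spans 0.0833333° lon × 0.0416667° lat.
west -38.0000, east -37.9167.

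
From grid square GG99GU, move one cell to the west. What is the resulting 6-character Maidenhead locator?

GG99fu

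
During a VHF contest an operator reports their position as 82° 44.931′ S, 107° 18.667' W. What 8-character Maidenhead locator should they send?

DA67ig20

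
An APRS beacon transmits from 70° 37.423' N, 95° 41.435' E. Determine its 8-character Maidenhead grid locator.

NQ70uo29

Shift to the Maidenhead origin (180°W, 90°S): lon 275.69058, lat 160.62372.
Field: lon ⌊275.69058/20⌋ = 13 → N; lat ⌊160.62372/10⌋ = 16 → Q.
Square: lon ⌊15.69058/2⌋ = 7; lat ⌊0.62372/1⌋ = 0.
Subsquare: lon ⌊1.69058/0.0833333⌋ = 20 → u; lat ⌊0.62372/0.0416667⌋ = 14 → o.
Extended square: lon ⌊0.02392/0.00833333⌋ = 2; lat ⌊0.04038/0.00416667⌋ = 9.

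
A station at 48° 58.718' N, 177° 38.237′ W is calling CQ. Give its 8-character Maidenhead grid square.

AN18ex34

Add 180° to longitude and 90° to latitude: 2.36272, 138.97863.
Field (20°×10°, letters A–R): 2.36272/20 → 0 → A, 138.97863/10 → 13 → N; chars AN.
Square (2°×1°, digits 0–9): 2.36272/2 → 1, 8.97863/1 → 8; chars 18.
Subsquare (5′×2.5′, letters a–x): 0.36272/0.0833333 → 4 → e, 0.97863/0.0416667 → 23 → x; chars ex.
Extended square (30″×15″, digits 0–9): 0.02938/0.00833333 → 3, 0.02030/0.00416667 → 4; chars 34.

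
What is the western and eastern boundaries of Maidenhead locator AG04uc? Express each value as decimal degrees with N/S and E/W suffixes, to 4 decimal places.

Field A=0, G=6: +0·20° lon, +6·10° lat → SW at lon -180°, lat -30°.
Square 0, 4: +0·2° lon, +4·1° lat → SW at lon -180°, lat -26°.
Subsquare u=20, c=2: +20·0.0833333° lon, +2·0.0416667° lat → SW at lon -178.333°, lat -25.9167°.
Cell spans 0.0833333° lon × 0.0416667° lat.
west 178.3333° W, east 178.2500° W.

178.3333° W, 178.2500° W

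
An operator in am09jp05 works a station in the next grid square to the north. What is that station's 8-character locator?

AM09jp06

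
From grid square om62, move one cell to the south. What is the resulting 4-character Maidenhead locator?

OM61

Latitude square 2; −1 → 1.
The longitude characters are unchanged.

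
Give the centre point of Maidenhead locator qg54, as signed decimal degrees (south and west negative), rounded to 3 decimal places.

-25.500, 151.000

Field Q=16, G=6: +16·20° lon, +6·10° lat → SW at lon 140°, lat -30°.
Square 5, 4: +5·2° lon, +4·1° lat → SW at lon 150°, lat -26°.
Cell spans 2° lon × 1° lat. Centre is SW corner plus half of each.
latitude -25.500, longitude 151.000.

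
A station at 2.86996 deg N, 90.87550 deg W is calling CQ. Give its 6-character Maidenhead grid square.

EJ42nu

Offset from 180°W / 90°S: lon 89.1245°, lat 92.8700°.
Field: 89.1245/20 → 4 → E, 92.8700/10 → 9 → J; chars EJ.
Square: 9.1245/2 → 4, 2.8700/1 → 2; chars 42.
Subsquare: 1.1245/0.0833333 → 13 → n, 0.8700/0.0416667 → 20 → u; chars nu.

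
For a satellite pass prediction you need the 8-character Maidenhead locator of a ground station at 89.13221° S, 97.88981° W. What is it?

EA10bu38

Shift to the Maidenhead origin (180°W, 90°S): lon 82.11019, lat 0.86779.
Field (20°×10°, letters A–R): 82.11019/20 → 4 → E, 0.86779/10 → 0 → A; chars EA.
Square (2°×1°, digits 0–9): 2.11019/2 → 1, 0.86779/1 → 0; chars 10.
Subsquare (5′×2.5′, letters a–x): 0.11019/0.0833333 → 1 → b, 0.86779/0.0416667 → 20 → u; chars bu.
Extended square (30″×15″, digits 0–9): 0.02686/0.00833333 → 3, 0.03446/0.00416667 → 8; chars 38.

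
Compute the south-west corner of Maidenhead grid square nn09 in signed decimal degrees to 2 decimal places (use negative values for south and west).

Field N=13, N=13: +13·20° lon, +13·10° lat → SW at lon 80°, lat 40°.
Square 0, 9: +0·2° lon, +9·1° lat → SW at lon 80°, lat 49°.
latitude 49.00, longitude 80.00.

49.00, 80.00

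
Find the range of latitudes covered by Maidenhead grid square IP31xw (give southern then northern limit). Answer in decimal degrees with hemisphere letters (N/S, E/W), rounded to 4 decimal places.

61.9167° N, 61.9583° N

Field I=8, P=15: +8·20° lon, +15·10° lat → SW at lon -20°, lat 60°.
Square 3, 1: +3·2° lon, +1·1° lat → SW at lon -14°, lat 61°.
Subsquare x=23, w=22: +23·0.0833333° lon, +22·0.0416667° lat → SW at lon -12.0833°, lat 61.9167°.
Cell spans 0.0833333° lon × 0.0416667° lat.
south 61.9167° N, north 61.9583° N.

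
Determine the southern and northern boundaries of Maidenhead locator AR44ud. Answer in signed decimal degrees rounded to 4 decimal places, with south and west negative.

84.1250, 84.1667

Field A=0, R=17: +0·20° lon, +17·10° lat → SW at lon -180°, lat 80°.
Square 4, 4: +4·2° lon, +4·1° lat → SW at lon -172°, lat 84°.
Subsquare u=20, d=3: +20·0.0833333° lon, +3·0.0416667° lat → SW at lon -170.333°, lat 84.125°.
Cell spans 0.0833333° lon × 0.0416667° lat.
south 84.1250, north 84.1667.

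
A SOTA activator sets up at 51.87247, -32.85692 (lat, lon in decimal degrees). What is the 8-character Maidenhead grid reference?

Add 180° to longitude and 90° to latitude: 147.14308, 141.87247.
Field: lon ⌊147.14308/20⌋ = 7 → H; lat ⌊141.87247/10⌋ = 14 → O.
Square: lon ⌊7.14308/2⌋ = 3; lat ⌊1.87247/1⌋ = 1.
Subsquare: lon ⌊1.14308/0.0833333⌋ = 13 → n; lat ⌊0.87247/0.0416667⌋ = 20 → u.
Extended square: lon ⌊0.05975/0.00833333⌋ = 7; lat ⌊0.03914/0.00416667⌋ = 9.

HO31nu79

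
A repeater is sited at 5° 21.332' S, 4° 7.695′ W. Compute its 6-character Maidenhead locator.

II74wp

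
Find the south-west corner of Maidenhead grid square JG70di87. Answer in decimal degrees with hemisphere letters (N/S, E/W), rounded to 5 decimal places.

29.63750° S, 14.31667° E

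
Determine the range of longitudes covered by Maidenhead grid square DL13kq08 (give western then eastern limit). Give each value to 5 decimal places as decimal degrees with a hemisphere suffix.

Field D=3, L=11: +3·20° lon, +11·10° lat → SW at lon -120°, lat 20°.
Square 1, 3: +1·2° lon, +3·1° lat → SW at lon -118°, lat 23°.
Subsquare k=10, q=16: +10·0.0833333° lon, +16·0.0416667° lat → SW at lon -117.167°, lat 23.6667°.
Extended square 0, 8: +0·0.00833333° lon, +8·0.00416667° lat → SW at lon -117.167°, lat 23.7°.
Cell spans 0.00833333° lon × 0.00416667° lat.
west 117.16667° W, east 117.15833° W.

117.16667° W, 117.15833° W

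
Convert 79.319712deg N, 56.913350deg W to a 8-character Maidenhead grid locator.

GQ19nh06

Shift to the Maidenhead origin (180°W, 90°S): lon 123.08665, lat 169.31971.
Field: 123.08665/20 → 6 → G, 169.31971/10 → 16 → Q; chars GQ.
Square: 3.08665/2 → 1, 9.31971/1 → 9; chars 19.
Subsquare: 1.08665/0.0833333 → 13 → n, 0.31971/0.0416667 → 7 → h; chars nh.
Extended square: 0.00332/0.00833333 → 0, 0.02805/0.00416667 → 6; chars 06.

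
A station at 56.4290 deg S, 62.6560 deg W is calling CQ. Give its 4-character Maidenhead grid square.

FD83

Add 180° to longitude and 90° to latitude: 117.34, 33.57.
Field: lon ⌊117.34/20⌋ = 5 → F; lat ⌊33.57/10⌋ = 3 → D.
Square: lon ⌊17.34/2⌋ = 8; lat ⌊3.57/1⌋ = 3.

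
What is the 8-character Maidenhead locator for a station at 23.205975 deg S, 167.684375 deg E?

Shift to the Maidenhead origin (180°W, 90°S): lon 347.68437, lat 66.79403.
Field: lon ⌊347.68437/20⌋ = 17 → R; lat ⌊66.79403/10⌋ = 6 → G.
Square: lon ⌊7.68437/2⌋ = 3; lat ⌊6.79403/1⌋ = 6.
Subsquare: lon ⌊1.68437/0.0833333⌋ = 20 → u; lat ⌊0.79403/0.0416667⌋ = 19 → t.
Extended square: lon ⌊0.01771/0.00833333⌋ = 2; lat ⌊0.00236/0.00416667⌋ = 0.

RG36ut20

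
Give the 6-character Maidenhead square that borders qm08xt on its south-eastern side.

QM18as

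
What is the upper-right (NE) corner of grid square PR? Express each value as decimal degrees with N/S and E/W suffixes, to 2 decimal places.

90.00° N, 140.00° E

Field P=15, R=17: +15·20° lon, +17·10° lat → SW at lon 120°, lat 80°.
Cell spans 20° lon × 10° lat. NE corner is SW corner plus one full cell.
latitude 90.00° N, longitude 140.00° E.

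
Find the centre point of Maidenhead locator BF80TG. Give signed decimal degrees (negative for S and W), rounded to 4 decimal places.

Field B=1, F=5: +1·20° lon, +5·10° lat → SW at lon -160°, lat -40°.
Square 8, 0: +8·2° lon, +0·1° lat → SW at lon -144°, lat -40°.
Subsquare t=19, g=6: +19·0.0833333° lon, +6·0.0416667° lat → SW at lon -142.417°, lat -39.75°.
Cell spans 0.0833333° lon × 0.0416667° lat. Centre is SW corner plus half of each.
latitude -39.7292, longitude -142.3750.

-39.7292, -142.3750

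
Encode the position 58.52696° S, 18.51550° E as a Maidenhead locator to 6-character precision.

JD91gl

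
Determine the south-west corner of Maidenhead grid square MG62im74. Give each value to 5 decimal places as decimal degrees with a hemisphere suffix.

27.48333° S, 72.72500° E

Field M=12, G=6: +12·20° lon, +6·10° lat → SW at lon 60°, lat -30°.
Square 6, 2: +6·2° lon, +2·1° lat → SW at lon 72°, lat -28°.
Subsquare i=8, m=12: +8·0.0833333° lon, +12·0.0416667° lat → SW at lon 72.6667°, lat -27.5°.
Extended square 7, 4: +7·0.00833333° lon, +4·0.00416667° lat → SW at lon 72.725°, lat -27.4833°.
latitude 27.48333° S, longitude 72.72500° E.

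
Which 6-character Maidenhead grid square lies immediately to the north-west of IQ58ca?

Longitude subsquare c = 2; −1 → 1 = b.
Latitude subsquare a = 0; +1 → 1 = b.

IQ58bb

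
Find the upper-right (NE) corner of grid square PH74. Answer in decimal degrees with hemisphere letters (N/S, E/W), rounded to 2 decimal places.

15.00° S, 136.00° E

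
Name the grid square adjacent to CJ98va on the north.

Latitude subsquare a = 0; +1 → 1 = b.
The longitude characters are unchanged.

CJ98vb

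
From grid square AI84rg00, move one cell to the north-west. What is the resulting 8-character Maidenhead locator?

Longitude extended square 0; −1 → -1, wraps to 9, carry into subsquare.
Longitude subsquare r = 17; −1 → 16 = q.
Latitude extended square 0; +1 → 1.

AI84qg91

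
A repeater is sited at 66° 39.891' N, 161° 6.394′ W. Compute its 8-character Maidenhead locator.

AP96kp79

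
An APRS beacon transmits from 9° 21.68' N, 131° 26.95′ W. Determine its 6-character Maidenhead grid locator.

CJ49gi

Shift to the Maidenhead origin (180°W, 90°S): lon 48.5508, lat 99.3613.
Field: lon ⌊48.5508/20⌋ = 2 → C; lat ⌊99.3613/10⌋ = 9 → J.
Square: lon ⌊8.5508/2⌋ = 4; lat ⌊9.3613/1⌋ = 9.
Subsquare: lon ⌊0.5508/0.0833333⌋ = 6 → g; lat ⌊0.3613/0.0416667⌋ = 8 → i.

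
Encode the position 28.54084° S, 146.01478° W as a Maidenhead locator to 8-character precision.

Shift to the Maidenhead origin (180°W, 90°S): lon 33.98522, lat 61.45916.
Field (20°×10°, letters A–R): lon ⌊33.98522/20⌋ = 1 → B; lat ⌊61.45916/10⌋ = 6 → G.
Square (2°×1°, digits 0–9): lon ⌊13.98522/2⌋ = 6; lat ⌊1.45916/1⌋ = 1.
Subsquare (5′×2.5′, letters a–x): lon ⌊1.98522/0.0833333⌋ = 23 → x; lat ⌊0.45916/0.0416667⌋ = 11 → l.
Extended square (30″×15″, digits 0–9): lon ⌊0.06855/0.00833333⌋ = 8; lat ⌊0.00083/0.00416667⌋ = 0.

BG61xl80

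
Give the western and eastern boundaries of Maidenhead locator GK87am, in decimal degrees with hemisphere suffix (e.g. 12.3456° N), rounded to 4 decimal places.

Field G=6, K=10: +6·20° lon, +10·10° lat → SW at lon -60°, lat 10°.
Square 8, 7: +8·2° lon, +7·1° lat → SW at lon -44°, lat 17°.
Subsquare a=0, m=12: +0·0.0833333° lon, +12·0.0416667° lat → SW at lon -44°, lat 17.5°.
Cell spans 0.0833333° lon × 0.0416667° lat.
west 44.0000° W, east 43.9167° W.

44.0000° W, 43.9167° W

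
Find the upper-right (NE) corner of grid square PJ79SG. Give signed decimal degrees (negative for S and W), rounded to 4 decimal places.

Field P=15, J=9: +15·20° lon, +9·10° lat → SW at lon 120°, lat 0°.
Square 7, 9: +7·2° lon, +9·1° lat → SW at lon 134°, lat 9°.
Subsquare s=18, g=6: +18·0.0833333° lon, +6·0.0416667° lat → SW at lon 135.5°, lat 9.25°.
Cell spans 0.0833333° lon × 0.0416667° lat. NE corner is SW corner plus one full cell.
latitude 9.2917, longitude 135.5833.

9.2917, 135.5833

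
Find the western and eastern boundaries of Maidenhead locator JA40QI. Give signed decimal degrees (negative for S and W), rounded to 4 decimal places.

9.3333, 9.4167

Field J=9, A=0: +9·20° lon, +0·10° lat → SW at lon 0°, lat -90°.
Square 4, 0: +4·2° lon, +0·1° lat → SW at lon 8°, lat -90°.
Subsquare q=16, i=8: +16·0.0833333° lon, +8·0.0416667° lat → SW at lon 9.33333°, lat -89.6667°.
Cell spans 0.0833333° lon × 0.0416667° lat.
west 9.3333, east 9.4167.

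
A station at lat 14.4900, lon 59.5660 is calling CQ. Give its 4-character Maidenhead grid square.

LK94

Shift to the Maidenhead origin (180°W, 90°S): lon 239.57, lat 104.49.
Field: 239.57/20 → 11 → L, 104.49/10 → 10 → K; chars LK.
Square: 19.57/2 → 9, 4.49/1 → 4; chars 94.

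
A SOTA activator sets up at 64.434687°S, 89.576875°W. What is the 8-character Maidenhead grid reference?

Offset from 180°W / 90°S: lon 90.42312°, lat 25.56531°.
Field: lon ⌊90.42312/20⌋ = 4 → E; lat ⌊25.56531/10⌋ = 2 → C.
Square: lon ⌊10.42312/2⌋ = 5; lat ⌊5.56531/1⌋ = 5.
Subsquare: lon ⌊0.42312/0.0833333⌋ = 5 → f; lat ⌊0.56531/0.0416667⌋ = 13 → n.
Extended square: lon ⌊0.00646/0.00833333⌋ = 0; lat ⌊0.02365/0.00416667⌋ = 5.

EC55fn05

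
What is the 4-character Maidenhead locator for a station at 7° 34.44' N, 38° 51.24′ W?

Offset from 180°W / 90°S: lon 141.15°, lat 97.57°.
Field: 141.15/20 → 7 → H, 97.57/10 → 9 → J; chars HJ.
Square: 1.15/2 → 0, 7.57/1 → 7; chars 07.

HJ07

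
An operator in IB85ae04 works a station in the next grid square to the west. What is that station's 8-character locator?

Longitude extended square 0; −1 → -1, wraps to 9, carry into subsquare.
Longitude subsquare a = 0; −1 → -1, wraps to 23 = x, carry into square.
Longitude square 8; −1 → 7.
The latitude characters are unchanged.

IB75xe94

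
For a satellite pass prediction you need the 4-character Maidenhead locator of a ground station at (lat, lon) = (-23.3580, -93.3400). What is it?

EG36

Shift to the Maidenhead origin (180°W, 90°S): lon 86.66, lat 66.64.
Field (20°×10°, letters A–R): 86.66/20 → 4 → E, 66.64/10 → 6 → G; chars EG.
Square (2°×1°, digits 0–9): 6.66/2 → 3, 6.64/1 → 6; chars 36.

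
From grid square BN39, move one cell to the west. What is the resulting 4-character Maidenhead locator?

BN29

Longitude square 3; −1 → 2.
The latitude characters are unchanged.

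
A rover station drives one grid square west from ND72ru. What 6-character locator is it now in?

ND72qu

Longitude subsquare r = 17; −1 → 16 = q.
The latitude characters are unchanged.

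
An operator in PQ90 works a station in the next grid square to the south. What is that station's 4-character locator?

Latitude square 0; −1 → -1, wraps to 9, carry into field.
Latitude field Q = 16; −1 → 15 = P.
The longitude characters are unchanged.

PP99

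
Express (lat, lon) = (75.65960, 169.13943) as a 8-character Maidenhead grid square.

Shift to the Maidenhead origin (180°W, 90°S): lon 349.13943, lat 165.65960.
Field: 349.13943/20 → 17 → R, 165.65960/10 → 16 → Q; chars RQ.
Square: 9.13943/2 → 4, 5.65960/1 → 5; chars 45.
Subsquare: 1.13943/0.0833333 → 13 → n, 0.65960/0.0416667 → 15 → p; chars np.
Extended square: 0.05610/0.00833333 → 6, 0.03460/0.00416667 → 8; chars 68.

RQ45np68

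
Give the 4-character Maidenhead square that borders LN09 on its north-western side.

Longitude square 0; −1 → -1, wraps to 9, carry into field.
Longitude field L = 11; −1 → 10 = K.
Latitude square 9; +1 → 10, wraps to 0, carry into field.
Latitude field N = 13; +1 → 14 = O.

KO90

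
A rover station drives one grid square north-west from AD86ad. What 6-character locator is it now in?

AD76xe

Longitude subsquare a = 0; −1 → -1, wraps to 23 = x, carry into square.
Longitude square 8; −1 → 7.
Latitude subsquare d = 3; +1 → 4 = e.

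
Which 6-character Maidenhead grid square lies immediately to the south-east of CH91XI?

DH01ah

Longitude subsquare x = 23; +1 → 24, wraps to 0 = a, carry into square.
Longitude square 9; +1 → 10, wraps to 0, carry into field.
Longitude field C = 2; +1 → 3 = D.
Latitude subsquare i = 8; −1 → 7 = h.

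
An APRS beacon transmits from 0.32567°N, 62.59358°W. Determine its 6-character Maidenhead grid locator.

Offset from 180°W / 90°S: lon 117.4064°, lat 90.3257°.
Field: 117.4064/20 → 5 → F, 90.3257/10 → 9 → J; chars FJ.
Square: 17.4064/2 → 8, 0.3257/1 → 0; chars 80.
Subsquare: 1.4064/0.0833333 → 16 → q, 0.3257/0.0416667 → 7 → h; chars qh.

FJ80qh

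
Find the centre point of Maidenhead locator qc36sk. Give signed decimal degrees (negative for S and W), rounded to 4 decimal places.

-63.5625, 147.5417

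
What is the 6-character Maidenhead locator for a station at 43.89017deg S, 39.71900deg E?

KE96uc

Add 180° to longitude and 90° to latitude: 219.7190, 46.1098.
Field (20°×10°, letters A–R): lon ⌊219.7190/20⌋ = 10 → K; lat ⌊46.1098/10⌋ = 4 → E.
Square (2°×1°, digits 0–9): lon ⌊19.7190/2⌋ = 9; lat ⌊6.1098/1⌋ = 6.
Subsquare (5′×2.5′, letters a–x): lon ⌊1.7190/0.0833333⌋ = 20 → u; lat ⌊0.1098/0.0416667⌋ = 2 → c.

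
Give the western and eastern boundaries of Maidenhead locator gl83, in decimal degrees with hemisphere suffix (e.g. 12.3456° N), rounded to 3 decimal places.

Field G=6, L=11: +6·20° lon, +11·10° lat → SW at lon -60°, lat 20°.
Square 8, 3: +8·2° lon, +3·1° lat → SW at lon -44°, lat 23°.
Cell spans 2° lon × 1° lat.
west 44.000° W, east 42.000° W.

44.000° W, 42.000° W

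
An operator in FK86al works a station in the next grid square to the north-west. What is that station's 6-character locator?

FK76xm

Longitude subsquare a = 0; −1 → -1, wraps to 23 = x, carry into square.
Longitude square 8; −1 → 7.
Latitude subsquare l = 11; +1 → 12 = m.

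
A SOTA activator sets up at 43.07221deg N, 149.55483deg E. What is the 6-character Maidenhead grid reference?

QN43sb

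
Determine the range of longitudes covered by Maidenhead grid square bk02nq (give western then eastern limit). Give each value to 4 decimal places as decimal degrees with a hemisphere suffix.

158.9167° W, 158.8333° W

Field B=1, K=10: +1·20° lon, +10·10° lat → SW at lon -160°, lat 10°.
Square 0, 2: +0·2° lon, +2·1° lat → SW at lon -160°, lat 12°.
Subsquare n=13, q=16: +13·0.0833333° lon, +16·0.0416667° lat → SW at lon -158.917°, lat 12.6667°.
Cell spans 0.0833333° lon × 0.0416667° lat.
west 158.9167° W, east 158.8333° W.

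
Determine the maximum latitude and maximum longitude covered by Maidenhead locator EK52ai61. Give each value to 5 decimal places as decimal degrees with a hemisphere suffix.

12.34167° N, 89.94167° W

Field E=4, K=10: +4·20° lon, +10·10° lat → SW at lon -100°, lat 10°.
Square 5, 2: +5·2° lon, +2·1° lat → SW at lon -90°, lat 12°.
Subsquare a=0, i=8: +0·0.0833333° lon, +8·0.0416667° lat → SW at lon -90°, lat 12.3333°.
Extended square 6, 1: +6·0.00833333° lon, +1·0.00416667° lat → SW at lon -89.95°, lat 12.3375°.
Cell spans 0.00833333° lon × 0.00416667° lat. NE corner is SW corner plus one full cell.
latitude 12.34167° N, longitude 89.94167° W.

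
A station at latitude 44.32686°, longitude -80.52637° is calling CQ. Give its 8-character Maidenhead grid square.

EN94rh68

Add 180° to longitude and 90° to latitude: 99.47363, 134.32686.
Field: lon ⌊99.47363/20⌋ = 4 → E; lat ⌊134.32686/10⌋ = 13 → N.
Square: lon ⌊19.47363/2⌋ = 9; lat ⌊4.32686/1⌋ = 4.
Subsquare: lon ⌊1.47363/0.0833333⌋ = 17 → r; lat ⌊0.32686/0.0416667⌋ = 7 → h.
Extended square: lon ⌊0.05696/0.00833333⌋ = 6; lat ⌊0.03519/0.00416667⌋ = 8.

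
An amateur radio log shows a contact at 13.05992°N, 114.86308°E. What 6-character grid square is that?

OK73kb

Shift to the Maidenhead origin (180°W, 90°S): lon 294.8631, lat 103.0599.
Field (20°×10°, letters A–R): 294.8631/20 → 14 → O, 103.0599/10 → 10 → K; chars OK.
Square (2°×1°, digits 0–9): 14.8631/2 → 7, 3.0599/1 → 3; chars 73.
Subsquare (5′×2.5′, letters a–x): 0.8631/0.0833333 → 10 → k, 0.0599/0.0416667 → 1 → b; chars kb.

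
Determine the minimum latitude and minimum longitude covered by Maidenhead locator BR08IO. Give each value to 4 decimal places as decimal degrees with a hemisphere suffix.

Field B=1, R=17: +1·20° lon, +17·10° lat → SW at lon -160°, lat 80°.
Square 0, 8: +0·2° lon, +8·1° lat → SW at lon -160°, lat 88°.
Subsquare i=8, o=14: +8·0.0833333° lon, +14·0.0416667° lat → SW at lon -159.333°, lat 88.5833°.
latitude 88.5833° N, longitude 159.3333° W.

88.5833° N, 159.3333° W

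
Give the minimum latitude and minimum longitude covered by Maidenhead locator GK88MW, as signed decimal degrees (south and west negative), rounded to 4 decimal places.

Field G=6, K=10: +6·20° lon, +10·10° lat → SW at lon -60°, lat 10°.
Square 8, 8: +8·2° lon, +8·1° lat → SW at lon -44°, lat 18°.
Subsquare m=12, w=22: +12·0.0833333° lon, +22·0.0416667° lat → SW at lon -43°, lat 18.9167°.
latitude 18.9167, longitude -43.0000.

18.9167, -43.0000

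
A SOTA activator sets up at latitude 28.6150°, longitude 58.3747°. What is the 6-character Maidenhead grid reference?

LL98eo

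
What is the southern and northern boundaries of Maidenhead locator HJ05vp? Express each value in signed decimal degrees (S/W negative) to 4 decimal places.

5.6250, 5.6667

Field H=7, J=9: +7·20° lon, +9·10° lat → SW at lon -40°, lat 0°.
Square 0, 5: +0·2° lon, +5·1° lat → SW at lon -40°, lat 5°.
Subsquare v=21, p=15: +21·0.0833333° lon, +15·0.0416667° lat → SW at lon -38.25°, lat 5.625°.
Cell spans 0.0833333° lon × 0.0416667° lat.
south 5.6250, north 5.6667.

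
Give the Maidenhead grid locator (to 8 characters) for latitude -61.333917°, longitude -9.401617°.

IC58hp19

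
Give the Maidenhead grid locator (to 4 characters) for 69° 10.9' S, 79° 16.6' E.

MC90

Add 180° to longitude and 90° to latitude: 259.28, 20.82.
Field: 259.28/20 → 12 → M, 20.82/10 → 2 → C; chars MC.
Square: 19.28/2 → 9, 0.82/1 → 0; chars 90.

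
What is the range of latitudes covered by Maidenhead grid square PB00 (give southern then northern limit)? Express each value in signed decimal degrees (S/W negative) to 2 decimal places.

-80.00, -79.00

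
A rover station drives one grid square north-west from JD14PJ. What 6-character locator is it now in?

JD14ok

Longitude subsquare p = 15; −1 → 14 = o.
Latitude subsquare j = 9; +1 → 10 = k.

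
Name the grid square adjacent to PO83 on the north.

PO84

Latitude square 3; +1 → 4.
The longitude characters are unchanged.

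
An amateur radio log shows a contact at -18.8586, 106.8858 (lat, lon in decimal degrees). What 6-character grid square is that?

Add 180° to longitude and 90° to latitude: 286.8858, 71.1414.
Field (20°×10°, letters A–R): 286.8858/20 → 14 → O, 71.1414/10 → 7 → H; chars OH.
Square (2°×1°, digits 0–9): 6.8858/2 → 3, 1.1414/1 → 1; chars 31.
Subsquare (5′×2.5′, letters a–x): 0.8858/0.0833333 → 10 → k, 0.1414/0.0416667 → 3 → d; chars kd.

OH31kd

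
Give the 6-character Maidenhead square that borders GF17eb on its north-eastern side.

Longitude subsquare e = 4; +1 → 5 = f.
Latitude subsquare b = 1; +1 → 2 = c.

GF17fc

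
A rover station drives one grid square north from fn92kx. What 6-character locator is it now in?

FN93ka

Latitude subsquare x = 23; +1 → 24, wraps to 0 = a, carry into square.
Latitude square 2; +1 → 3.
The longitude characters are unchanged.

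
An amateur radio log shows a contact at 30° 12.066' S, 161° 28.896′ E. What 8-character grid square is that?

RF09rt71

Shift to the Maidenhead origin (180°W, 90°S): lon 341.48160, lat 59.79890.
Field (20°×10°, letters A–R): 341.48160/20 → 17 → R, 59.79890/10 → 5 → F; chars RF.
Square (2°×1°, digits 0–9): 1.48160/2 → 0, 9.79890/1 → 9; chars 09.
Subsquare (5′×2.5′, letters a–x): 1.48160/0.0833333 → 17 → r, 0.79890/0.0416667 → 19 → t; chars rt.
Extended square (30″×15″, digits 0–9): 0.06493/0.00833333 → 7, 0.00723/0.00416667 → 1; chars 71.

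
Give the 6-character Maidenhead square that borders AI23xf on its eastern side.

AI33af

Longitude subsquare x = 23; +1 → 24, wraps to 0 = a, carry into square.
Longitude square 2; +1 → 3.
The latitude characters are unchanged.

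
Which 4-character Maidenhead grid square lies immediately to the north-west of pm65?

Longitude square 6; −1 → 5.
Latitude square 5; +1 → 6.

PM56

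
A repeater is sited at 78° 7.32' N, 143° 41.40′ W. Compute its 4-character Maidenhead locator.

Shift to the Maidenhead origin (180°W, 90°S): lon 36.31, lat 168.12.
Field (20°×10°, letters A–R): 36.31/20 → 1 → B, 168.12/10 → 16 → Q; chars BQ.
Square (2°×1°, digits 0–9): 16.31/2 → 8, 8.12/1 → 8; chars 88.

BQ88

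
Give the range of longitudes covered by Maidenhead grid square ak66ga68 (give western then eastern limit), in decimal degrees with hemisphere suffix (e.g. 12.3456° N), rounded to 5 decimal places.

Field A=0, K=10: +0·20° lon, +10·10° lat → SW at lon -180°, lat 10°.
Square 6, 6: +6·2° lon, +6·1° lat → SW at lon -168°, lat 16°.
Subsquare g=6, a=0: +6·0.0833333° lon, +0·0.0416667° lat → SW at lon -167.5°, lat 16°.
Extended square 6, 8: +6·0.00833333° lon, +8·0.00416667° lat → SW at lon -167.45°, lat 16.0333°.
Cell spans 0.00833333° lon × 0.00416667° lat.
west 167.45000° W, east 167.44167° W.

167.45000° W, 167.44167° W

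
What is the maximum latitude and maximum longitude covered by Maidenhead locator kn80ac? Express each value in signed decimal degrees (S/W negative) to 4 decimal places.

40.1250, 36.0833

Field K=10, N=13: +10·20° lon, +13·10° lat → SW at lon 20°, lat 40°.
Square 8, 0: +8·2° lon, +0·1° lat → SW at lon 36°, lat 40°.
Subsquare a=0, c=2: +0·0.0833333° lon, +2·0.0416667° lat → SW at lon 36°, lat 40.0833°.
Cell spans 0.0833333° lon × 0.0416667° lat. NE corner is SW corner plus one full cell.
latitude 40.1250, longitude 36.0833.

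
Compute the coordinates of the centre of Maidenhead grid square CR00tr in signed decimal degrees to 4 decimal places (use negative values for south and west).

80.7292, -138.3750

Field C=2, R=17: +2·20° lon, +17·10° lat → SW at lon -140°, lat 80°.
Square 0, 0: +0·2° lon, +0·1° lat → SW at lon -140°, lat 80°.
Subsquare t=19, r=17: +19·0.0833333° lon, +17·0.0416667° lat → SW at lon -138.417°, lat 80.7083°.
Cell spans 0.0833333° lon × 0.0416667° lat. Centre is SW corner plus half of each.
latitude 80.7292, longitude -138.3750.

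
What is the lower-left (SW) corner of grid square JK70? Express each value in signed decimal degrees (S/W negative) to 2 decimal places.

Field J=9, K=10: +9·20° lon, +10·10° lat → SW at lon 0°, lat 10°.
Square 7, 0: +7·2° lon, +0·1° lat → SW at lon 14°, lat 10°.
latitude 10.00, longitude 14.00.

10.00, 14.00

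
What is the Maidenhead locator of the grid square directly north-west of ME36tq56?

ME36tq47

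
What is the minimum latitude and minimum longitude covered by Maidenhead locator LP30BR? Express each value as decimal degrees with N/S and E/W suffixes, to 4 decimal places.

60.7083° N, 46.0833° E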